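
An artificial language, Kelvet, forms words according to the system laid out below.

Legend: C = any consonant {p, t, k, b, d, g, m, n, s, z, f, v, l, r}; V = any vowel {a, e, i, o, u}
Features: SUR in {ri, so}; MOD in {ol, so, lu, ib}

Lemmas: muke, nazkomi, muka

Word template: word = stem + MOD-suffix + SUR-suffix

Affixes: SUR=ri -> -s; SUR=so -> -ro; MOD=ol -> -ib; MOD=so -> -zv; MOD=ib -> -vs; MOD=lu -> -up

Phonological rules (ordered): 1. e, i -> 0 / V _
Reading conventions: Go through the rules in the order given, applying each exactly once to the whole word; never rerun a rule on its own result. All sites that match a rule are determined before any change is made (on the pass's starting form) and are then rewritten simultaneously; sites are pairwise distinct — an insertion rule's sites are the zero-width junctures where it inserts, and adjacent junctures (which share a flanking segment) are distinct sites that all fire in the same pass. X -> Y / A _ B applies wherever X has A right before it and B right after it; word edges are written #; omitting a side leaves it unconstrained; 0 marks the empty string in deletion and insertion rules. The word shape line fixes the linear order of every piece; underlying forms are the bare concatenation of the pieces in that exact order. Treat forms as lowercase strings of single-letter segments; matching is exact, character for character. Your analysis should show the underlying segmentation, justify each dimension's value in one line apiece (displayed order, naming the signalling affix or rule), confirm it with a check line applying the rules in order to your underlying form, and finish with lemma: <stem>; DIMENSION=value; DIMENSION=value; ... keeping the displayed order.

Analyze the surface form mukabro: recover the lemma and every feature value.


underlying: muka-ib-ro
SUR=so - signalled by the affix -ro
MOD=ol - signalled by the affix -ib
check: mukaibro -> mukabro
lemma: muka; SUR=so; MOD=ol


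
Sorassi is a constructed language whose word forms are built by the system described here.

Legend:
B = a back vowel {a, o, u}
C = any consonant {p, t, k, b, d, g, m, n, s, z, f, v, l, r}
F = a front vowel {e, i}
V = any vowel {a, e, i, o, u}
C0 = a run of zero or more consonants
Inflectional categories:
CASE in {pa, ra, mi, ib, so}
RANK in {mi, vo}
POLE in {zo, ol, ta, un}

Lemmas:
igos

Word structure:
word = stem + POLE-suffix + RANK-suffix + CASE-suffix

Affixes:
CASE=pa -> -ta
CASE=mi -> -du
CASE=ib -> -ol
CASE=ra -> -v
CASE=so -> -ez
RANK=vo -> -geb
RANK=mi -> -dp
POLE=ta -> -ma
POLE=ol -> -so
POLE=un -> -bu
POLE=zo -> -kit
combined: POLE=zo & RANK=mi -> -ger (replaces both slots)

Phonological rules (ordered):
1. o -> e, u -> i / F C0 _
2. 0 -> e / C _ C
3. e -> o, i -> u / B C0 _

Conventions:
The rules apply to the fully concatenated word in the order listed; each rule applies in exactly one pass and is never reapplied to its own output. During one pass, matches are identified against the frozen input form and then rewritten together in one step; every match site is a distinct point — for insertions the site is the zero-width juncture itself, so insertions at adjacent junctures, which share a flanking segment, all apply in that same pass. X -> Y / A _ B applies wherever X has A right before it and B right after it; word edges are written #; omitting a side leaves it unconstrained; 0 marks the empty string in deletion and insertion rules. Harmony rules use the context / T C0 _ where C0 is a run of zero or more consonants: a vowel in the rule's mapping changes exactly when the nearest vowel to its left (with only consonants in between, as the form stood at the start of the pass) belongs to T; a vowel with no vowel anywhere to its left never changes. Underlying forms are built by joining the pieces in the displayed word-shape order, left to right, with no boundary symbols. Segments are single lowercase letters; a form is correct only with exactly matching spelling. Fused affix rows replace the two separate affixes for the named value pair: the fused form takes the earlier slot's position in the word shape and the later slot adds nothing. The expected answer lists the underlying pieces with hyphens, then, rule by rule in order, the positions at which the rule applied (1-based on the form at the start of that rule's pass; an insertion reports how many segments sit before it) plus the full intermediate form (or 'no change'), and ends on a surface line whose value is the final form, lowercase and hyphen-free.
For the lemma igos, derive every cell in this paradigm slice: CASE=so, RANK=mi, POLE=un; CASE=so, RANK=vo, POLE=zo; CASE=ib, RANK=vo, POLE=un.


cell CASE=so, RANK=mi, POLE=un:
underlying: igos-bu-dp-ez
1. o -> e, u -> i / F C0 _: fires at position(s) 3: igesbudpez
2. 0 -> e / C _ C: inserts after position(s) 4, 7: igesebudepez
3. e -> o, i -> u / B C0 _: fires at position(s) 9: igesebudopez
surface: igesebudopez

cell CASE=so, RANK=vo, POLE=zo:
underlying: igos-kit-geb-ez
1. o -> e, u -> i / F C0 _: fires at position(s) 3: igeskitgebez
2. 0 -> e / C _ C: inserts after position(s) 4, 7: igesekitegebez
3. e -> o, i -> u / B C0 _: no change
surface: igesekitegebez

cell CASE=ib, RANK=vo, POLE=un:
underlying: igos-bu-geb-ol
1. o -> e, u -> i / F C0 _: fires at position(s) 3, 10: igesbugebel
2. 0 -> e / C _ C: inserts after position(s) 4: igesebugebel
3. e -> o, i -> u / B C0 _: fires at position(s) 9: igesebugobel
surface: igesebugobel


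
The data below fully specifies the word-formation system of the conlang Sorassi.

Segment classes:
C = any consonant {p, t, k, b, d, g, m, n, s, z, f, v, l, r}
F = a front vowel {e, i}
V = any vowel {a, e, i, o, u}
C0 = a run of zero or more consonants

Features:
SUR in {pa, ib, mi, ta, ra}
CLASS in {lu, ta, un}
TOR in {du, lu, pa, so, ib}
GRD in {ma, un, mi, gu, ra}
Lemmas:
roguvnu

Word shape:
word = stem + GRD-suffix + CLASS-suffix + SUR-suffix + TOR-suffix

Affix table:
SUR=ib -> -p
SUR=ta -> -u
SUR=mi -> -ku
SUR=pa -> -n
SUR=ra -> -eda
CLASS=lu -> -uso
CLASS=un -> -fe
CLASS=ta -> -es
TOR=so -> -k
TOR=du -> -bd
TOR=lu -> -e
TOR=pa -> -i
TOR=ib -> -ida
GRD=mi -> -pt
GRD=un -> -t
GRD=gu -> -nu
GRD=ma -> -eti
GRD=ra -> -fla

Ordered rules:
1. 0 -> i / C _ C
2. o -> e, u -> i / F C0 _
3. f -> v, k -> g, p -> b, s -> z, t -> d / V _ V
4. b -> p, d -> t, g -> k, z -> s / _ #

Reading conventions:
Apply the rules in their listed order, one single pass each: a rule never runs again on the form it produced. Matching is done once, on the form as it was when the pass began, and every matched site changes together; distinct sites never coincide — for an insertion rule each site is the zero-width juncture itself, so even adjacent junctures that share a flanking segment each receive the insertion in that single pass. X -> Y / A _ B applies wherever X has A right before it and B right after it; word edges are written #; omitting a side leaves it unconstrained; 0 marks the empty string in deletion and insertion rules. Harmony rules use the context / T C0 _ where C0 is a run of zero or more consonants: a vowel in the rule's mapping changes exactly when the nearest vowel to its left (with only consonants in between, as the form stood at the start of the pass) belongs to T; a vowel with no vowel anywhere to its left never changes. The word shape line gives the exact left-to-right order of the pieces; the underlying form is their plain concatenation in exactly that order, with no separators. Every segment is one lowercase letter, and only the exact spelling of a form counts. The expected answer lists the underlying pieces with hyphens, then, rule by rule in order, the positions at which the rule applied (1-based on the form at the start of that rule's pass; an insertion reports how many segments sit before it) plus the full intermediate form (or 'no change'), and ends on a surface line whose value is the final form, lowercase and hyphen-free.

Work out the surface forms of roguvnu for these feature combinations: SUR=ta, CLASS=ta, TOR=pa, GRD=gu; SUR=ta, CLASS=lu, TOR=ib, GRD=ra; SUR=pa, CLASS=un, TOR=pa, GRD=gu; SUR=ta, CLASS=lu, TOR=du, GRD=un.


cell SUR=ta, CLASS=ta, TOR=pa, GRD=gu:
underlying: roguvnu-nu-es-u-i
1. 0 -> i / C _ C: inserts after position(s) 5: roguvinunuesui
2. o -> e, u -> i / F C0 _: fires at position(s) 8, 13: roguvininuesii
3. f -> v, k -> g, p -> b, s -> z, t -> d / V _ V: fires at position(s) 12: roguvininuezii
4. b -> p, d -> t, g -> k, z -> s / _ #: no change
surface: roguvininuezii

cell SUR=ta, CLASS=lu, TOR=ib, GRD=ra:
underlying: roguvnu-fla-uso-u-ida
1. 0 -> i / C _ C: inserts after position(s) 5, 8: roguvinufilausouida
2. o -> e, u -> i / F C0 _: fires at position(s) 8: roguvinifilausouida
3. f -> v, k -> g, p -> b, s -> z, t -> d / V _ V: fires at position(s) 9, 14: roguvinivilauzouida
4. b -> p, d -> t, g -> k, z -> s / _ #: no change
surface: roguvinivilauzouida

cell SUR=pa, CLASS=un, TOR=pa, GRD=gu:
underlying: roguvnu-nu-fe-n-i
1. 0 -> i / C _ C: inserts after position(s) 5: roguvinunufeni
2. o -> e, u -> i / F C0 _: fires at position(s) 8: roguvininufeni
3. f -> v, k -> g, p -> b, s -> z, t -> d / V _ V: fires at position(s) 11: roguvininuveni
4. b -> p, d -> t, g -> k, z -> s / _ #: no change
surface: roguvininuveni

cell SUR=ta, CLASS=lu, TOR=du, GRD=un:
underlying: roguvnu-t-uso-u-bd
1. 0 -> i / C _ C: inserts after position(s) 5, 13: roguvinutusoubid
2. o -> e, u -> i / F C0 _: fires at position(s) 8: roguvinitusoubid
3. f -> v, k -> g, p -> b, s -> z, t -> d / V _ V: fires at position(s) 9, 11: roguviniduzoubid
4. b -> p, d -> t, g -> k, z -> s / _ #: fires at position(s) 16: roguviniduzoubit
surface: roguviniduzoubit


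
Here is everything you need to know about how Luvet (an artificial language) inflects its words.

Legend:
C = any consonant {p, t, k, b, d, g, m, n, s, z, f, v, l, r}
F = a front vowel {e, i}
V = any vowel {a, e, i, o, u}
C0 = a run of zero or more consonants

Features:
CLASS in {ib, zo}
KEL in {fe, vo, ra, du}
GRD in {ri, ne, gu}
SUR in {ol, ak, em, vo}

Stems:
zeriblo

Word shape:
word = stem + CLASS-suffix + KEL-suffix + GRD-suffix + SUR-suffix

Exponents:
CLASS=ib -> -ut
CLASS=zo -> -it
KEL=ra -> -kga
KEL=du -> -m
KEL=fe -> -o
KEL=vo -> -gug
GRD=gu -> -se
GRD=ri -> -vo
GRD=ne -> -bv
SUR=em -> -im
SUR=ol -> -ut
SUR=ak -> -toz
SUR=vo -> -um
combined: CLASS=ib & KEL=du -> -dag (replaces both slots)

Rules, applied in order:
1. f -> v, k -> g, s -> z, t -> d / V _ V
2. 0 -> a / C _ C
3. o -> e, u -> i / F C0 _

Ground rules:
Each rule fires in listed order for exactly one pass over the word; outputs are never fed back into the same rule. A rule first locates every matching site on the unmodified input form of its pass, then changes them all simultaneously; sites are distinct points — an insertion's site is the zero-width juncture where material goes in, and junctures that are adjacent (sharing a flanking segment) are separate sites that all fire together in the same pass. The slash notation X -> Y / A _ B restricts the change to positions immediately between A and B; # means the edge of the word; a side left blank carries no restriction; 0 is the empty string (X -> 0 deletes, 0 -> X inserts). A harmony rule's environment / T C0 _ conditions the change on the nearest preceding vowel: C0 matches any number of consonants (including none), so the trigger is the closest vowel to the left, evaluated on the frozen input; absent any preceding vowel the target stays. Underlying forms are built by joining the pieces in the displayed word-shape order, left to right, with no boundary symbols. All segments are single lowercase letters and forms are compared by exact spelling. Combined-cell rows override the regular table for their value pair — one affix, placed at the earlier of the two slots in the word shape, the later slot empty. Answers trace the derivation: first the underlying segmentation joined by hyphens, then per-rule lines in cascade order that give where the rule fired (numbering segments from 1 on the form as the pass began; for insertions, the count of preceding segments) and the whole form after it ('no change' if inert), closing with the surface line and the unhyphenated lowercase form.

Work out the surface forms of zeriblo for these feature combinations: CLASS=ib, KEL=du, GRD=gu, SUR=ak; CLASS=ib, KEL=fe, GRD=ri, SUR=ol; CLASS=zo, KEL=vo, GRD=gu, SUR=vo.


cell CLASS=ib, KEL=du, GRD=gu, SUR=ak:
underlying: zeriblo-dag-se-toz
1. f -> v, k -> g, s -> z, t -> d / V _ V: fires at position(s) 13: zeriblodagsedoz
2. 0 -> a / C _ C: inserts after position(s) 5, 10: zeribalodagasedoz
3. o -> e, u -> i / F C0 _: fires at position(s) 16: zeribalodagasedez
surface: zeribalodagasedez

cell CLASS=ib, KEL=fe, GRD=ri, SUR=ol:
underlying: zeriblo-ut-o-vo-ut
1. f -> v, k -> g, s -> z, t -> d / V _ V: fires at position(s) 9: zeribloudovout
2. 0 -> a / C _ C: inserts after position(s) 5: zeribaloudovout
3. o -> e, u -> i / F C0 _: no change
surface: zeribaloudovout

cell CLASS=zo, KEL=vo, GRD=gu, SUR=vo:
underlying: zeriblo-it-gug-se-um
1. f -> v, k -> g, s -> z, t -> d / V _ V: no change
2. 0 -> a / C _ C: inserts after position(s) 5, 9, 12: zeribaloitagugaseum
3. o -> e, u -> i / F C0 _: fires at position(s) 18: zeribaloitagugaseim
surface: zeribaloitagugaseim


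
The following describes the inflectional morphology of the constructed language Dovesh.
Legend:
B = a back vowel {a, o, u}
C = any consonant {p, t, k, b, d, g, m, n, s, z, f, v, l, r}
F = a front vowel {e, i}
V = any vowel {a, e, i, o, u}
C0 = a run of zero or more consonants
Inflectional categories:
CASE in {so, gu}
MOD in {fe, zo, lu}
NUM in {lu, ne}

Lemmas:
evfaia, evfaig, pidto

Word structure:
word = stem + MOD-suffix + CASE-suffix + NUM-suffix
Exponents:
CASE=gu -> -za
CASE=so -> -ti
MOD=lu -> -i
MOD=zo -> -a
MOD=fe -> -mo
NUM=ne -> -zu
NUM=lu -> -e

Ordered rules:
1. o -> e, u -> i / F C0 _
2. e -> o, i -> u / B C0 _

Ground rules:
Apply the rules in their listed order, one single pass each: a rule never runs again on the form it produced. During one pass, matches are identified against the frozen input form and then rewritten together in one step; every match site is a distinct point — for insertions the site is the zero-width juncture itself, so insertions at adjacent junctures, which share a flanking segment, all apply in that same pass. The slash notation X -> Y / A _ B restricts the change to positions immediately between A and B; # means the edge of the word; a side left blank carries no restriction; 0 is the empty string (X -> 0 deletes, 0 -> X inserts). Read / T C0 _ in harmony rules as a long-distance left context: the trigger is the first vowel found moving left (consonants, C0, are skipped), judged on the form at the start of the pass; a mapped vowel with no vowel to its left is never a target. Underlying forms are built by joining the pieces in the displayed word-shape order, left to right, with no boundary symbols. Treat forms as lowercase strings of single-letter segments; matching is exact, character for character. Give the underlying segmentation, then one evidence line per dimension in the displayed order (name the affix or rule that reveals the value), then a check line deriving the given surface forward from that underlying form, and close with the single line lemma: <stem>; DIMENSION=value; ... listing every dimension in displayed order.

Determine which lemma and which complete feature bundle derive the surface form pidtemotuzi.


underlying: pidto-mo-ti-zu
CASE=so - signalled by the affix -ti
MOD=fe - signalled by the affix -mo
NUM=ne - signalled by the affix -zu
check: pidtomotizu -> pidtemotizi -> pidtemotuzi
lemma: pidto; CASE=so; MOD=fe; NUM=ne


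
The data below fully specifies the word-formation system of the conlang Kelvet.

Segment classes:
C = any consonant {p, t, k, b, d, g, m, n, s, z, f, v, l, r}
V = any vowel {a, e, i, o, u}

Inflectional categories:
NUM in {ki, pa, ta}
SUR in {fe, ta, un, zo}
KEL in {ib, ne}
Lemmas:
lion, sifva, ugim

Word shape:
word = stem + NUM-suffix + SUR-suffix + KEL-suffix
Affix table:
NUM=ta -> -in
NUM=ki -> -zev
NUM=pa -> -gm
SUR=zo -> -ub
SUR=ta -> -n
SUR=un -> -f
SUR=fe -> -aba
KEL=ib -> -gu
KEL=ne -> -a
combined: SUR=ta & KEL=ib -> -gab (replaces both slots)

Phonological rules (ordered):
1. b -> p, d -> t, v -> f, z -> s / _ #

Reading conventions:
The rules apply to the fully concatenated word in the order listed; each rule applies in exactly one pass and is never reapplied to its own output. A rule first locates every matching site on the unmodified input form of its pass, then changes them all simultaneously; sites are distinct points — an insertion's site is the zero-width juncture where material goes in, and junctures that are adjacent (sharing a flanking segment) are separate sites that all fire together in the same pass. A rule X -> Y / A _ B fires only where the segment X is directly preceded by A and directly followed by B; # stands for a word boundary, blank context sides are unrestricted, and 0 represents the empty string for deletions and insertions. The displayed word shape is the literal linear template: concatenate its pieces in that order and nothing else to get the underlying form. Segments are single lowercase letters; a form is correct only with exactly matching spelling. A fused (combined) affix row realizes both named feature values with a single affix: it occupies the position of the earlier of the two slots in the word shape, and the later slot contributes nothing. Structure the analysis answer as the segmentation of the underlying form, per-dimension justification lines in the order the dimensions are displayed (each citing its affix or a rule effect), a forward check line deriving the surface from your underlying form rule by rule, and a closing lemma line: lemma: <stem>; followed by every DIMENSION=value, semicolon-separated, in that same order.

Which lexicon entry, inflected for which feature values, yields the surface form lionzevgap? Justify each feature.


underlying: lion-zev-gab
NUM=ki - signalled by the affix -zev
SUR=ta - signalled by the combined affix row
KEL=ib - signalled by the combined affix row
check: lionzevgab -> lionzevgap
lemma: lion; NUM=ki; SUR=ta; KEL=ib


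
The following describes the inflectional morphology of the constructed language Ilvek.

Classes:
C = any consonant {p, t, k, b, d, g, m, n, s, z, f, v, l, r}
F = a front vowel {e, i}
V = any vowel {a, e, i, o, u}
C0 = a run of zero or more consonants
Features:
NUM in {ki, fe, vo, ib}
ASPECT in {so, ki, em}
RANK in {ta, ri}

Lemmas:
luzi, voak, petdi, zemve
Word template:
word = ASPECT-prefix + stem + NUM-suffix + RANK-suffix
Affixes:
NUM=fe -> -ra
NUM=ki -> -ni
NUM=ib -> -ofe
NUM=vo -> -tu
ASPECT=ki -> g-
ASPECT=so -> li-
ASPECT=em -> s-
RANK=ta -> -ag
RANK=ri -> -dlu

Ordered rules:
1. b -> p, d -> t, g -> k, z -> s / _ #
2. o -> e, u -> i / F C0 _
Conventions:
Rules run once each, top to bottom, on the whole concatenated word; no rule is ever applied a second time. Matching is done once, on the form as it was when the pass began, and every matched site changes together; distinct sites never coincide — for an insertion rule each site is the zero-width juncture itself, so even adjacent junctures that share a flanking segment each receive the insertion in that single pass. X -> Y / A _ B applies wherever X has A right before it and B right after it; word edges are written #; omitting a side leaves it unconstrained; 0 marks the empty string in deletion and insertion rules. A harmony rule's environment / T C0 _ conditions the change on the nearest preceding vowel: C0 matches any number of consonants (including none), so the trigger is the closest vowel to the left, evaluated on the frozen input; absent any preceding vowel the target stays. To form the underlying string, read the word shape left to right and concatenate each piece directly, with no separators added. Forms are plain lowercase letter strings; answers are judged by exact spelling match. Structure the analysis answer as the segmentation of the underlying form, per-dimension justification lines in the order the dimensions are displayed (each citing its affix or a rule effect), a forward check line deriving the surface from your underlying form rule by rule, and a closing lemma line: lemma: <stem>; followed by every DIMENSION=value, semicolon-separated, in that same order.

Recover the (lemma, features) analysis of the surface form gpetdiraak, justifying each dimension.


underlying: g-petdi-ra-ag
NUM=fe - signalled by the affix -ra
ASPECT=ki - signalled by the affix g-
RANK=ta - signalled by the affix -ag
check: gpetdiraag -> gpetdiraak -> gpetdiraak
lemma: petdi; NUM=fe; ASPECT=ki; RANK=ta


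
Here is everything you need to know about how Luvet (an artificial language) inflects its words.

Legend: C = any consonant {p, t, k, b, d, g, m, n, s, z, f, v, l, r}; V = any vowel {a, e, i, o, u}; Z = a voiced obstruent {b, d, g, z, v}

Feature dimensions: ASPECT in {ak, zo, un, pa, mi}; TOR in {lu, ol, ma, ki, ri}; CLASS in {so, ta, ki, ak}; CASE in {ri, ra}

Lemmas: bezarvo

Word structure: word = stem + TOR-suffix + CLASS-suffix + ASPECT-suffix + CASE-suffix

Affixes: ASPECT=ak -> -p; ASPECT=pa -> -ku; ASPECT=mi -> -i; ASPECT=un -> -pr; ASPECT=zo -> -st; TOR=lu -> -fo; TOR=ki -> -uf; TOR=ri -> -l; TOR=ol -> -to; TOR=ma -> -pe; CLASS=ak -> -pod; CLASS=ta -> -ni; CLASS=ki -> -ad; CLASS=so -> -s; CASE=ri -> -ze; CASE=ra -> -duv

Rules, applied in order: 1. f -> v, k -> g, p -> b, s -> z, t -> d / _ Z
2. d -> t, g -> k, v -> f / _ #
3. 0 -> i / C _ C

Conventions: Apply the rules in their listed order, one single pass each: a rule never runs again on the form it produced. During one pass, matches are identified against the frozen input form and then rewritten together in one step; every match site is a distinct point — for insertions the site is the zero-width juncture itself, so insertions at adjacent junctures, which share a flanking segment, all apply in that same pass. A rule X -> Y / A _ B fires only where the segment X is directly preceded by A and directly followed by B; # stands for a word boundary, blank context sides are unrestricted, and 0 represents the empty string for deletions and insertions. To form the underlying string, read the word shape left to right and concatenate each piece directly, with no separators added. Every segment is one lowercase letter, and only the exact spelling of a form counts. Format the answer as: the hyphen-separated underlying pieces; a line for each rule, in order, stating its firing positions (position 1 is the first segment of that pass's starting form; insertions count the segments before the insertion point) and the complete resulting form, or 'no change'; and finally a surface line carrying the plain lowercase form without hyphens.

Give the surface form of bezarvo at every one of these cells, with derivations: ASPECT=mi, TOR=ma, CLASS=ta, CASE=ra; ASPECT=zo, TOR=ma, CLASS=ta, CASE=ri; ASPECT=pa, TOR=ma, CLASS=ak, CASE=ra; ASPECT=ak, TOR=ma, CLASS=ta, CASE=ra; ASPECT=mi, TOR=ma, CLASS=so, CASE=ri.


cell ASPECT=mi, TOR=ma, CLASS=ta, CASE=ra:
underlying: bezarvo-pe-ni-i-duv
1. f -> v, k -> g, p -> b, s -> z, t -> d / _ Z: no change
2. d -> t, g -> k, v -> f / _ #: fires at position(s) 15: bezarvopeniiduf
3. 0 -> i / C _ C: inserts after position(s) 5: bezarivopeniiduf
surface: bezarivopeniiduf

cell ASPECT=zo, TOR=ma, CLASS=ta, CASE=ri:
underlying: bezarvo-pe-ni-st-ze
1. f -> v, k -> g, p -> b, s -> z, t -> d / _ Z: fires at position(s) 13: bezarvopenisdze
2. d -> t, g -> k, v -> f / _ #: no change
3. 0 -> i / C _ C: inserts after position(s) 5, 12, 13: bezarivopenisidize
surface: bezarivopenisidize

cell ASPECT=pa, TOR=ma, CLASS=ak, CASE=ra:
underlying: bezarvo-pe-pod-ku-duv
1. f -> v, k -> g, p -> b, s -> z, t -> d / _ Z: no change
2. d -> t, g -> k, v -> f / _ #: fires at position(s) 17: bezarvopepodkuduf
3. 0 -> i / C _ C: inserts after position(s) 5, 12: bezarivopepodikuduf
surface: bezarivopepodikuduf

cell ASPECT=ak, TOR=ma, CLASS=ta, CASE=ra:
underlying: bezarvo-pe-ni-p-duv
1. f -> v, k -> g, p -> b, s -> z, t -> d / _ Z: fires at position(s) 12: bezarvopenibduv
2. d -> t, g -> k, v -> f / _ #: fires at position(s) 15: bezarvopenibduf
3. 0 -> i / C _ C: inserts after position(s) 5, 12: bezarivopenibiduf
surface: bezarivopenibiduf

cell ASPECT=mi, TOR=ma, CLASS=so, CASE=ri:
underlying: bezarvo-pe-s-i-ze
1. f -> v, k -> g, p -> b, s -> z, t -> d / _ Z: no change
2. d -> t, g -> k, v -> f / _ #: no change
3. 0 -> i / C _ C: inserts after position(s) 5: bezarivopesize
surface: bezarivopesize


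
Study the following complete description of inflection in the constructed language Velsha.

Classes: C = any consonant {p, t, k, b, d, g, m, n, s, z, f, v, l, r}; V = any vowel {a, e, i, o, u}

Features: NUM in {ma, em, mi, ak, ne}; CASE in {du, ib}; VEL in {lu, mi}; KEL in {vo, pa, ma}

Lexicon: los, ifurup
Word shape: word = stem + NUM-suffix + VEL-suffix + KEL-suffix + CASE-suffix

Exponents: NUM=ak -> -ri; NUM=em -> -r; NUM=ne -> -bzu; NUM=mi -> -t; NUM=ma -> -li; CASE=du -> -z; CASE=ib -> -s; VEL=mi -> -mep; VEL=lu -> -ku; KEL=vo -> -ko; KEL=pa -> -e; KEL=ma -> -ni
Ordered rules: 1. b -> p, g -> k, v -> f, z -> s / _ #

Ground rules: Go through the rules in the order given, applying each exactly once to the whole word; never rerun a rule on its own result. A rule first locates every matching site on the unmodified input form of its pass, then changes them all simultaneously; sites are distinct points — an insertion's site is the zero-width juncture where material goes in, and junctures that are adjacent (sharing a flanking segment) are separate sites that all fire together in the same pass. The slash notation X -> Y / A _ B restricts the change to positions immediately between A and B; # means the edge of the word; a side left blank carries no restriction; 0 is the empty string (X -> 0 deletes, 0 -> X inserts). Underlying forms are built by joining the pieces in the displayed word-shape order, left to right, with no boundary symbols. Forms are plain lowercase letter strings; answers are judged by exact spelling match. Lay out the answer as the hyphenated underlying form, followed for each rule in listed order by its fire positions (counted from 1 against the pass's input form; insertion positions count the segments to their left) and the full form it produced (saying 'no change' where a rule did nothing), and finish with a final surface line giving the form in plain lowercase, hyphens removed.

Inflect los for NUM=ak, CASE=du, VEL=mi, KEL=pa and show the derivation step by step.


underlying: los-ri-mep-e-z
1. b -> p, g -> k, v -> f, z -> s / _ #: fires at position(s) 10: losrimepes
surface: losrimepes


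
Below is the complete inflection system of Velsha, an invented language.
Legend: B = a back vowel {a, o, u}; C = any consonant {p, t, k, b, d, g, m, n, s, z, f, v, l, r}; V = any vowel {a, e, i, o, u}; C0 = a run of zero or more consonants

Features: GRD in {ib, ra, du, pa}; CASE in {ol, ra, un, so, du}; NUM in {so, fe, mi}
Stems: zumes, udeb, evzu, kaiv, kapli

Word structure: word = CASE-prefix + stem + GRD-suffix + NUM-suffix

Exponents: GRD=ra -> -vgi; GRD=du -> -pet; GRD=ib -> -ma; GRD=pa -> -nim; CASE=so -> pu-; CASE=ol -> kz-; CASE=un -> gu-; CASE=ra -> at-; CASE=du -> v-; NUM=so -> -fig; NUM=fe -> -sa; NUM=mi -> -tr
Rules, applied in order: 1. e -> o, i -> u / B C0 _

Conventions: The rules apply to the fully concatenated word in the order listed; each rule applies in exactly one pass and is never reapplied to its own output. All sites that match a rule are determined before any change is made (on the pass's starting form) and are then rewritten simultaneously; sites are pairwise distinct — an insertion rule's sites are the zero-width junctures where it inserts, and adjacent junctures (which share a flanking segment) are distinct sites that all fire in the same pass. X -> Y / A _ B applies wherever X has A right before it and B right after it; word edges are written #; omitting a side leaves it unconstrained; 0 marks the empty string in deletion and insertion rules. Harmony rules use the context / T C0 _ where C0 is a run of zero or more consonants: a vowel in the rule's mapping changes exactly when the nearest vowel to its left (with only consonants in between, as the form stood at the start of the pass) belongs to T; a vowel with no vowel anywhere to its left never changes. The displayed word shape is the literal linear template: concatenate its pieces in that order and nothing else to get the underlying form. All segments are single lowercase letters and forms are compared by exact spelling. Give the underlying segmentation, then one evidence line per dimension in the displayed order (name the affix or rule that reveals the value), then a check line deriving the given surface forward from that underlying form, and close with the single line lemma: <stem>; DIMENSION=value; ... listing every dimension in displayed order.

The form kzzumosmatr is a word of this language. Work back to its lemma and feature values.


underlying: kz-zumes-ma-tr
GRD=ib - signalled by the affix -ma
CASE=ol - signalled by the affix kz-
NUM=mi - signalled by the affix -tr
check: kzzumesmatr -> kzzumosmatr
lemma: zumes; GRD=ib; CASE=ol; NUM=mi


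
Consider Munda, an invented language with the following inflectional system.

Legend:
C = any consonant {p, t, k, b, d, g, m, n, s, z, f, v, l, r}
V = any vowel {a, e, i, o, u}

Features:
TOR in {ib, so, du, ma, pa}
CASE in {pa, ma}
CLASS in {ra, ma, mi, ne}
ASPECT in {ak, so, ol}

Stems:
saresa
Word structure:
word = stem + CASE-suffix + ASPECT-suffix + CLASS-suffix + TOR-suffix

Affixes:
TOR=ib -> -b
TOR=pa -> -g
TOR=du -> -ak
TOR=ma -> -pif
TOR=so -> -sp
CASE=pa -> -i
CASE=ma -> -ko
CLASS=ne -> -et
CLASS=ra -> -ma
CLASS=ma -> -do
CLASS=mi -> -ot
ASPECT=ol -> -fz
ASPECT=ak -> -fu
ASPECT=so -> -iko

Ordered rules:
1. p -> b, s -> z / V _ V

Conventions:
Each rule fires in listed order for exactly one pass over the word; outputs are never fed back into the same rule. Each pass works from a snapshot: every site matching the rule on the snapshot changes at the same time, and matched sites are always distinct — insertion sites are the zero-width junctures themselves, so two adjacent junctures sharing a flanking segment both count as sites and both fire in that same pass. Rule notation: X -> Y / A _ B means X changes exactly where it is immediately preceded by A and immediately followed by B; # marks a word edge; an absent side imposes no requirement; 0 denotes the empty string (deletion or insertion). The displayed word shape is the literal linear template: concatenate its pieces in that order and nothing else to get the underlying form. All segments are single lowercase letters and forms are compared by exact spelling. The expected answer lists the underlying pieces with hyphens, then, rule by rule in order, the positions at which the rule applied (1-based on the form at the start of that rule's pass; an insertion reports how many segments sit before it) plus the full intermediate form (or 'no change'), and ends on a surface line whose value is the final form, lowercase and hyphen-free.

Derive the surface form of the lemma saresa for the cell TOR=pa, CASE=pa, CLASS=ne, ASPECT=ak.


underlying: saresa-i-fu-et-g
1. p -> b, s -> z / V _ V: fires at position(s) 5: sarezaifuetg
surface: sarezaifuetg


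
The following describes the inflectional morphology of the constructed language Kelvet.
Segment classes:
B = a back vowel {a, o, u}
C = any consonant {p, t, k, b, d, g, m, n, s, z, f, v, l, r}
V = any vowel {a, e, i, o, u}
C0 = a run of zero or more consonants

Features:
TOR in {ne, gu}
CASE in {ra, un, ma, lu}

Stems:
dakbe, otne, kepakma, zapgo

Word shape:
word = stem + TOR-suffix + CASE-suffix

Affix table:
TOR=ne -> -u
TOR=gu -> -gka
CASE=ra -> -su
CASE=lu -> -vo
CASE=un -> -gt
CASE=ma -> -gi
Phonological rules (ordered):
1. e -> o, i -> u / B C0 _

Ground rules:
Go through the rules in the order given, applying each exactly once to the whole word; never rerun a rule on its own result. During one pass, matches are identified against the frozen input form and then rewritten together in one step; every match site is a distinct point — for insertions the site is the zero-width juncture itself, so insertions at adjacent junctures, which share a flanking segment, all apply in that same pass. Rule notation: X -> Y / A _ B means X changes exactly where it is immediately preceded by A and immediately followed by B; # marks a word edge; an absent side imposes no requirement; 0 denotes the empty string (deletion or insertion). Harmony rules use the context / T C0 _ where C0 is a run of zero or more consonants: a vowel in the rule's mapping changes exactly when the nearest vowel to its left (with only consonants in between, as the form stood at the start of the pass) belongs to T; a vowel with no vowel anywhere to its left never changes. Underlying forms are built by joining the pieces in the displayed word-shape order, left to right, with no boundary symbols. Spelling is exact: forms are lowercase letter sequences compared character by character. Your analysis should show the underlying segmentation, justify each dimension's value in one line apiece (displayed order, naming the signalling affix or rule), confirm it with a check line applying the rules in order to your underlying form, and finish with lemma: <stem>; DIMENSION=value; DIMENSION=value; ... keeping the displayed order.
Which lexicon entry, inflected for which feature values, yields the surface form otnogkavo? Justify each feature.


underlying: otne-gka-vo
TOR=gu - signalled by the affix -gka
CASE=lu - signalled by the affix -vo
check: otnegkavo -> otnogkavo
lemma: otne; TOR=gu; CASE=lu


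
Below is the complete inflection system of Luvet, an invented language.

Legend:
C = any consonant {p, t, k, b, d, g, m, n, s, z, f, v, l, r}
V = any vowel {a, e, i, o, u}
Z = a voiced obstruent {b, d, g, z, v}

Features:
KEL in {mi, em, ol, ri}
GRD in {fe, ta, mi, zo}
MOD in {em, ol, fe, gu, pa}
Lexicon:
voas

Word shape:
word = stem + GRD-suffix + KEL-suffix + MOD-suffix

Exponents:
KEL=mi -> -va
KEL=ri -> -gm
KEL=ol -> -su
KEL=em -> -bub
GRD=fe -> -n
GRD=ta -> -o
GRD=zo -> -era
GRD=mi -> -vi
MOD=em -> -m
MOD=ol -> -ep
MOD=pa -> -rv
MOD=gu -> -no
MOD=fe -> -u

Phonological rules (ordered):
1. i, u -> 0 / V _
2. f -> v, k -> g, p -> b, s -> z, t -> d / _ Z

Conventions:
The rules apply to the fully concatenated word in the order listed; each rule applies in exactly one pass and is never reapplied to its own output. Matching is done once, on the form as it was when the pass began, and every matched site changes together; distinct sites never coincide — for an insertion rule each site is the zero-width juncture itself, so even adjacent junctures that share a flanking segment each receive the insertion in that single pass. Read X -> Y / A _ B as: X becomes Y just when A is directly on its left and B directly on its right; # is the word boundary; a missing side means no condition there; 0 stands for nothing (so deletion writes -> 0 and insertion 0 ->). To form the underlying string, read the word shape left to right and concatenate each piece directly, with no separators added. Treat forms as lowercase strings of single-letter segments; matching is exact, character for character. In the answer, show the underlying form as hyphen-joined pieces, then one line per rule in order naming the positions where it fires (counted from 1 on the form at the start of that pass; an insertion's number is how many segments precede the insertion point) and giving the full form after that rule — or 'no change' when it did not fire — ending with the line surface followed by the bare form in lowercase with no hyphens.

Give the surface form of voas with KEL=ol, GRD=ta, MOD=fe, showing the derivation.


underlying: voas-o-su-u
1. i, u -> 0 / V _: fires at position(s) 8: voasosu
2. f -> v, k -> g, p -> b, s -> z, t -> d / _ Z: no change
surface: voasosu


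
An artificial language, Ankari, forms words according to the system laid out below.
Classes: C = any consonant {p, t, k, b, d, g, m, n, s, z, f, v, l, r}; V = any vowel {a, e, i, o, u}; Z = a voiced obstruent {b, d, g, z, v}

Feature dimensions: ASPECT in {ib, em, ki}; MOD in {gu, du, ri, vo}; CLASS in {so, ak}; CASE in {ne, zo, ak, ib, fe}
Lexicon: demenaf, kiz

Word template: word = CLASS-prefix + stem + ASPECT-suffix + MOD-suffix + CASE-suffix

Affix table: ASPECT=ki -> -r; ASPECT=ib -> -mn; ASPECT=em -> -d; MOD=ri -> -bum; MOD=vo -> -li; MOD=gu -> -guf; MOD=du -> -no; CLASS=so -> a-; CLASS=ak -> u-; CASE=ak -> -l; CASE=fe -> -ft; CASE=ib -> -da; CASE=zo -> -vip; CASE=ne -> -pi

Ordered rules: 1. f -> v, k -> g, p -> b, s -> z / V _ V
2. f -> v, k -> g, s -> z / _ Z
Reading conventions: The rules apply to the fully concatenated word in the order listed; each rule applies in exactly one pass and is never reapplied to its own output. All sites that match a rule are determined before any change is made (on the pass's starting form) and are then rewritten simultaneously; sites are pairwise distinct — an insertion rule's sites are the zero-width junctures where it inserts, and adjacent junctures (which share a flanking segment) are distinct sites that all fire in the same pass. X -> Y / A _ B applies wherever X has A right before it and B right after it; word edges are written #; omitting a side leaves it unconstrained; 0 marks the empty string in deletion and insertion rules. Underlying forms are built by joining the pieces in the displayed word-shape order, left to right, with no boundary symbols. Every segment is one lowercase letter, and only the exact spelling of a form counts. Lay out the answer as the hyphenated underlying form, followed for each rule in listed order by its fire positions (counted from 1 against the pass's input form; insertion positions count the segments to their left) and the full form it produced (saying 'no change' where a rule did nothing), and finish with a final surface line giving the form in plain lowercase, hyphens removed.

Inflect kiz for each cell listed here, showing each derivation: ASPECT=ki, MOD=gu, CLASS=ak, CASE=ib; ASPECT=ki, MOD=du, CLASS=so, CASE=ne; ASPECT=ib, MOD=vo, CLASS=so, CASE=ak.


cell ASPECT=ki, MOD=gu, CLASS=ak, CASE=ib:
underlying: u-kiz-r-guf-da
1. f -> v, k -> g, p -> b, s -> z / V _ V: fires at position(s) 2: ugizrgufda
2. f -> v, k -> g, s -> z / _ Z: fires at position(s) 8: ugizrguvda
surface: ugizrguvda

cell ASPECT=ki, MOD=du, CLASS=so, CASE=ne:
underlying: a-kiz-r-no-pi
1. f -> v, k -> g, p -> b, s -> z / V _ V: fires at position(s) 2, 8: agizrnobi
2. f -> v, k -> g, s -> z / _ Z: no change
surface: agizrnobi

cell ASPECT=ib, MOD=vo, CLASS=so, CASE=ak:
underlying: a-kiz-mn-li-l
1. f -> v, k -> g, p -> b, s -> z / V _ V: fires at position(s) 2: agizmnlil
2. f -> v, k -> g, s -> z / _ Z: no change
surface: agizmnlil


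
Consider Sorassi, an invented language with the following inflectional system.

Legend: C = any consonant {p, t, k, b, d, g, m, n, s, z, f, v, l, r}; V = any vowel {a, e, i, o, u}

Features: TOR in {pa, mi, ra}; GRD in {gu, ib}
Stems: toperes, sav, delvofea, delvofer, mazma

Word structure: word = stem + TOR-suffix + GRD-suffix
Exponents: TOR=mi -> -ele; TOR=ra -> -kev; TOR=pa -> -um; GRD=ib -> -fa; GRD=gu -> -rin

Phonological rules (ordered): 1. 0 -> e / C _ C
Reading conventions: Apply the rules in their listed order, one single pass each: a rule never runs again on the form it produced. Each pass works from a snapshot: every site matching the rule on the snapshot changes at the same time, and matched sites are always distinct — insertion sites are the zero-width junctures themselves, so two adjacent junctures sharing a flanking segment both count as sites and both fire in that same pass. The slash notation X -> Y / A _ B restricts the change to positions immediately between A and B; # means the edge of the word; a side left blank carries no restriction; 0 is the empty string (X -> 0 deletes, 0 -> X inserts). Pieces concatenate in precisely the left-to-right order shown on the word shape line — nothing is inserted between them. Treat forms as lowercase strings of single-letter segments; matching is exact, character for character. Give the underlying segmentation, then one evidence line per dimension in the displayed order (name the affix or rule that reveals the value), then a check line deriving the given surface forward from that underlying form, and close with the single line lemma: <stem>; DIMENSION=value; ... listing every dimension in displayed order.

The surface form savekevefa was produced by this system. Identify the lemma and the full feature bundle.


underlying: sav-kev-fa
TOR=ra - signalled by the affix -kev
GRD=ib - signalled by the affix -fa
check: savkevfa -> savekevefa
lemma: sav; TOR=ra; GRD=ib
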